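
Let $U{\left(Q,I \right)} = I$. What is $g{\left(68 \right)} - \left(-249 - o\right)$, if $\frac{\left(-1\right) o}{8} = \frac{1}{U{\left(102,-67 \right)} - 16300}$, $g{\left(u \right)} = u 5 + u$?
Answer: $\frac{10753127}{16367} \approx 657.0$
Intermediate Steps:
$g{\left(u \right)} = 6 u$ ($g{\left(u \right)} = 5 u + u = 6 u$)
$o = \frac{8}{16367}$ ($o = - \frac{8}{-67 - 16300} = - \frac{8}{-16367} = \left(-8\right) \left(- \frac{1}{16367}\right) = \frac{8}{16367} \approx 0.00048879$)
$g{\left(68 \right)} - \left(-249 - o\right) = 6 \cdot 68 - \left(-249 - \frac{8}{16367}\right) = 408 - \left(-249 - \frac{8}{16367}\right) = 408 - - \frac{4075391}{16367} = 408 + \frac{4075391}{16367} = \frac{10753127}{16367}$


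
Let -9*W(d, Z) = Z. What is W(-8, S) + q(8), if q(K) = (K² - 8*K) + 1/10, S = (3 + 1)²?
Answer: -151/90 ≈ -1.6778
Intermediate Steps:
S = 16 (S = 4² = 16)
q(K) = ⅒ + K² - 8*K (q(K) = (K² - 8*K) + ⅒ = ⅒ + K² - 8*K)
W(d, Z) = -Z/9
W(-8, S) + q(8) = -⅑*16 + (⅒ + 8² - 8*8) = -16/9 + (⅒ + 64 - 64) = -16/9 + ⅒ = -151/90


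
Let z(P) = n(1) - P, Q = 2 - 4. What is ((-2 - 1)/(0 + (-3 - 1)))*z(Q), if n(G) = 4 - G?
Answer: 15/4 ≈ 3.7500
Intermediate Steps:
Q = -2
z(P) = 3 - P (z(P) = (4 - 1*1) - P = (4 - 1) - P = 3 - P)
((-2 - 1)/(0 + (-3 - 1)))*z(Q) = ((-2 - 1)/(0 + (-3 - 1)))*(3 - 1*(-2)) = (-3/(0 - 4))*(3 + 2) = -3/(-4)*5 = -3*(-1/4)*5 = (3/4)*5 = 15/4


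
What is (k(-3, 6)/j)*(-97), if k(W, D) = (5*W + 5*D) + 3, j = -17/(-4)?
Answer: -6984/17 ≈ -410.82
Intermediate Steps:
j = 17/4 (j = -17*(-¼) = 17/4 ≈ 4.2500)
k(W, D) = 3 + 5*D + 5*W (k(W, D) = (5*D + 5*W) + 3 = 3 + 5*D + 5*W)
(k(-3, 6)/j)*(-97) = ((3 + 5*6 + 5*(-3))/(17/4))*(-97) = ((3 + 30 - 15)*(4/17))*(-97) = (18*(4/17))*(-97) = (72/17)*(-97) = -6984/17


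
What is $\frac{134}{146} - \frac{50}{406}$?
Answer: $\frac{11776}{14819} \approx 0.79466$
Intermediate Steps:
$\frac{134}{146} - \frac{50}{406} = 134 \cdot \frac{1}{146} - \frac{25}{203} = \frac{67}{73} - \frac{25}{203} = \frac{11776}{14819}$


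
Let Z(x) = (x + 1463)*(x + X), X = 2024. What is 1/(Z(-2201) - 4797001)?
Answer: -1/4666375 ≈ -2.1430e-7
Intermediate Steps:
Z(x) = (1463 + x)*(2024 + x) (Z(x) = (x + 1463)*(x + 2024) = (1463 + x)*(2024 + x))
1/(Z(-2201) - 4797001) = 1/((2961112 + (-2201)**2 + 3487*(-2201)) - 4797001) = 1/((2961112 + 4844401 - 7674887) - 4797001) = 1/(130626 - 4797001) = 1/(-4666375) = -1/4666375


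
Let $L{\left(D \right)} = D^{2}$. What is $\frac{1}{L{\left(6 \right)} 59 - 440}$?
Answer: $\frac{1}{1684} \approx 0.00059382$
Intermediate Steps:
$\frac{1}{L{\left(6 \right)} 59 - 440} = \frac{1}{6^{2} \cdot 59 - 440} = \frac{1}{36 \cdot 59 - 440} = \frac{1}{2124 - 440} = \frac{1}{1684}$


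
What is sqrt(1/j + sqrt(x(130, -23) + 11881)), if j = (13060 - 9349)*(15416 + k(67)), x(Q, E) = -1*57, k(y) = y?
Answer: sqrt(6384157 + 1467268581623364*sqrt(739))/19152471 ≈ 10.428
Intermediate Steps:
x(Q, E) = -57
j = 57457413 (j = (13060 - 9349)*(15416 + 67) = 3711*15483 = 57457413)
sqrt(1/j + sqrt(x(130, -23) + 11881)) = sqrt(1/57457413 + sqrt(-57 + 11881)) = sqrt(1/57457413 + sqrt(11824)) = sqrt(1/57457413 + 4*sqrt(739))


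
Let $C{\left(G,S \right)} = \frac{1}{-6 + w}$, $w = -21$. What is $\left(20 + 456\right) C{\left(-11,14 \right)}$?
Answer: $- \frac{476}{27} \approx -17.63$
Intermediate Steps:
$C{\left(G,S \right)} = - \frac{1}{27}$ ($C{\left(G,S \right)} = \frac{1}{-6 - 21} = \frac{1}{-27} = - \frac{1}{27}$)
$\left(20 + 456\right) C{\left(-11,14 \right)} = \left(20 + 456\right) \left(- \frac{1}{27}\right) = 476 \left(- \frac{1}{27}\right) = - \frac{476}{27}$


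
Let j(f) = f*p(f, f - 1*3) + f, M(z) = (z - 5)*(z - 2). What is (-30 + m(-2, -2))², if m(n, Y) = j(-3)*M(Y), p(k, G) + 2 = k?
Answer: 93636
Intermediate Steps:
M(z) = (-5 + z)*(-2 + z)
p(k, G) = -2 + k
j(f) = f + f*(-2 + f) (j(f) = f*(-2 + f) + f = f + f*(-2 + f))
m(n, Y) = 120 - 84*Y + 12*Y² (m(n, Y) = (-3*(-1 - 3))*(10 + Y² - 7*Y) = (-3*(-4))*(10 + Y² - 7*Y) = 12*(10 + Y² - 7*Y) = 120 - 84*Y + 12*Y²)
(-30 + m(-2, -2))² = (-30 + (120 - 84*(-2) + 12*(-2)²))² = (-30 + (120 + 168 + 12*4))² = (-30 + (120 + 168 + 48))² = (-30 + 336)² = 306² = 93636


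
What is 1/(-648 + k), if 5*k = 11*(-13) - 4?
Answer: -5/3387 ≈ -0.0014762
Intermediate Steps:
k = -147/5 (k = (11*(-13) - 4)/5 = (-143 - 4)/5 = (⅕)*(-147) = -147/5 ≈ -29.400)
1/(-648 + k) = 1/(-648 - 147/5) = 1/(-3387/5) = -5/3387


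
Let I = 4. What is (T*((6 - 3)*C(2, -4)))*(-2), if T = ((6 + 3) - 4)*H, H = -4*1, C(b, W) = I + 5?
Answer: 1080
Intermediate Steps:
C(b, W) = 9 (C(b, W) = 4 + 5 = 9)
H = -4
T = -20 (T = ((6 + 3) - 4)*(-4) = (9 - 4)*(-4) = 5*(-4) = -20)
(T*((6 - 3)*C(2, -4)))*(-2) = -20*(6 - 3)*9*(-2) = -60*9*(-2) = -20*27*(-2) = -540*(-2) = 1080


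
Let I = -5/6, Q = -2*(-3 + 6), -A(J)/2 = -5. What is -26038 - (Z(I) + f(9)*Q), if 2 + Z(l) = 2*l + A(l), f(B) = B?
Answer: -77971/3 ≈ -25990.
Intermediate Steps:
A(J) = 10 (A(J) = -2*(-5) = 10)
Q = -6 (Q = -2*3 = -6)
I = -⅚ (I = -5*⅙ = -⅚ ≈ -0.83333)
Z(l) = 8 + 2*l (Z(l) = -2 + (2*l + 10) = -2 + (10 + 2*l) = 8 + 2*l)
-26038 - (Z(I) + f(9)*Q) = -26038 - ((8 + 2*(-⅚)) + 9*(-6)) = -26038 - ((8 - 5/3) - 54) = -26038 - (19/3 - 54) = -26038 - 1*(-143/3) = -26038 + 143/3 = -77971/3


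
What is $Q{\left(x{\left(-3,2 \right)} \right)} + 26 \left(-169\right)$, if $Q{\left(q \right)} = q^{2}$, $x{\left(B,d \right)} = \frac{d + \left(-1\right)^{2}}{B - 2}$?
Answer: $- \frac{109841}{25} \approx -4393.6$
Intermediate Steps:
$x{\left(B,d \right)} = \frac{1 + d}{-2 + B}$ ($x{\left(B,d \right)} = \frac{d + 1}{-2 + B} = \frac{1 + d}{-2 + B}$)
$Q{\left(x{\left(-3,2 \right)} \right)} + 26 \left(-169\right) = \left(\frac{1 + 2}{-2 - 3}\right)^{2} + 26 \left(-169\right) = \left(\frac{1}{-5} \cdot 3\right)^{2} - 4394 = \left(\left(- \frac{1}{5}\right) 3\right)^{2} - 4394 = \left(- \frac{3}{5}\right)^{2} - 4394 = \frac{9}{25} - 4394 = - \frac{109841}{25}$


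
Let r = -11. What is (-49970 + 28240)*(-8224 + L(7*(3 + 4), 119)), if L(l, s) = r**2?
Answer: 176078190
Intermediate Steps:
L(l, s) = 121 (L(l, s) = (-11)**2 = 121)
(-49970 + 28240)*(-8224 + L(7*(3 + 4), 119)) = (-49970 + 28240)*(-8224 + 121) = -21730*(-8103) = 176078190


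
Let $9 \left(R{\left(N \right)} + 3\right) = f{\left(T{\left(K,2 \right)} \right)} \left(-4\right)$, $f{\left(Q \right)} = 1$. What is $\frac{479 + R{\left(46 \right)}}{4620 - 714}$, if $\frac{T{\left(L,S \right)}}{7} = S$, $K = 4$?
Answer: $\frac{2140}{17577} \approx 0.12175$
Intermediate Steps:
$T{\left(L,S \right)} = 7 S$
$R{\left(N \right)} = - \frac{31}{9}$ ($R{\left(N \right)} = -3 + \frac{1 \left(-4\right)}{9} = -3 + \frac{1}{9} \left(-4\right) = -3 - \frac{4}{9} = - \frac{31}{9}$)
$\frac{479 + R{\left(46 \right)}}{4620 - 714} = \frac{479 - \frac{31}{9}}{4620 - 714} = \frac{4280}{9 \cdot 3906} = \frac{4280}{9} \cdot \frac{1}{3906} = \frac{2140}{17577}$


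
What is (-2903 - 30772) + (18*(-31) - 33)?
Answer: -34266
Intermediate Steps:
(-2903 - 30772) + (18*(-31) - 33) = -33675 + (-558 - 33) = -33675 - 591 = -34266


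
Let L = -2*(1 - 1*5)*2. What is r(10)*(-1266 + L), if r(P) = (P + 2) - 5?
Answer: -8750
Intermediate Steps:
r(P) = -3 + P (r(P) = (2 + P) - 5 = -3 + P)
L = 16 (L = -2*(1 - 5)*2 = -2*(-4)*2 = 8*2 = 16)
r(10)*(-1266 + L) = (-3 + 10)*(-1266 + 16) = 7*(-1250) = -8750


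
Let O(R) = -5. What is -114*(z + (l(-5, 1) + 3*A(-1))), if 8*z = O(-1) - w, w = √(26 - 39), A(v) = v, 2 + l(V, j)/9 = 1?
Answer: 5757/4 + 57*I*√13/4 ≈ 1439.3 + 51.379*I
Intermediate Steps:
l(V, j) = -9 (l(V, j) = -18 + 9*1 = -18 + 9 = -9)
w = I*√13 (w = √(-13) = I*√13 ≈ 3.6056*I)
z = -5/8 - I*√13/8 (z = (-5 - I*√13)/8 = -5/8 - I*√13/8 ≈ -0.625 - 0.45069*I)
-114*(z + (l(-5, 1) + 3*A(-1))) = -114*((-5/8 - I*√13/8) + (-9 + 3*(-1))) = -114*((-5/8 - I*√13/8) + (-9 - 3)) = -114*((-5/8 - I*√13/8) - 12) = -114*(-101/8 - I*√13/8) = 5757/4 + 57*I*√13/4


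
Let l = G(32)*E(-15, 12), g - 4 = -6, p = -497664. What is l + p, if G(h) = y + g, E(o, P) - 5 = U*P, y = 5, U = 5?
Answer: -497469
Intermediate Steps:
g = -2 (g = 4 - 6 = -2)
E(o, P) = 5 + 5*P
G(h) = 3 (G(h) = 5 - 2 = 3)
l = 195 (l = 3*(5 + 5*12) = 3*(5 + 60) = 3*65 = 195)
l + p = 195 - 497664 = -497469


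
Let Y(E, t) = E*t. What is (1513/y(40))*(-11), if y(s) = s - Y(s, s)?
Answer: 16643/1560 ≈ 10.669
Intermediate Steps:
y(s) = s - s**2 (y(s) = s - s*s = s - s**2)
(1513/y(40))*(-11) = (1513/((40*(1 - 1*40))))*(-11) = (1513/((40*(1 - 40))))*(-11) = (1513/((40*(-39))))*(-11) = (1513/(-1560))*(-11) = (1513*(-1/1560))*(-11) = -1513/1560*(-11) = 16643/1560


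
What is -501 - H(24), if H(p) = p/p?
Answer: -502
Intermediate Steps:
H(p) = 1
-501 - H(24) = -501 - 1*1 = -501 - 1 = -502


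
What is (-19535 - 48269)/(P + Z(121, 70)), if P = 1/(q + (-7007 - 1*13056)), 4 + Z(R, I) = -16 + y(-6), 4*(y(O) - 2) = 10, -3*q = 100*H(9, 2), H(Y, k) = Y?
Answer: 2761385704/631255 ≈ 4374.4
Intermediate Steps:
q = -300 (q = -100*9/3 = -⅓*900 = -300)
y(O) = 9/2 (y(O) = 2 + (¼)*10 = 2 + 5/2 = 9/2)
Z(R, I) = -31/2 (Z(R, I) = -4 + (-16 + 9/2) = -4 - 23/2 = -31/2)
P = -1/20363 (P = 1/(-300 + (-7007 - 1*13056)) = 1/(-300 + (-7007 - 13056)) = 1/(-300 - 20063) = 1/(-20363) = -1/20363 ≈ -4.9109e-5)
(-19535 - 48269)/(P + Z(121, 70)) = (-19535 - 48269)/(-1/20363 - 31/2) = -67804/(-631255/40726) = -67804*(-40726/631255) = 2761385704/631255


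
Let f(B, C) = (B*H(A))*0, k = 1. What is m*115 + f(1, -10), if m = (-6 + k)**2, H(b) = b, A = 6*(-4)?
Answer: 2875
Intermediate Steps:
A = -24
m = 25 (m = (-6 + 1)**2 = (-5)**2 = 25)
f(B, C) = 0 (f(B, C) = (B*(-24))*0 = -24*B*0 = 0)
m*115 + f(1, -10) = 25*115 + 0 = 2875 + 0 = 2875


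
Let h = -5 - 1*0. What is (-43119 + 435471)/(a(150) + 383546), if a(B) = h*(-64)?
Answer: 196176/191933 ≈ 1.0221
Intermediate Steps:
h = -5 (h = -5 + 0 = -5)
a(B) = 320 (a(B) = -5*(-64) = 320)
(-43119 + 435471)/(a(150) + 383546) = (-43119 + 435471)/(320 + 383546) = 392352/383866 = 392352*(1/383866) = 196176/191933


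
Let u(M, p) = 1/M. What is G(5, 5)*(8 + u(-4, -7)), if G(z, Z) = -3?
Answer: -93/4 ≈ -23.250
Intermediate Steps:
G(5, 5)*(8 + u(-4, -7)) = -3*(8 + 1/(-4)) = -3*(8 - 1/4) = -3*31/4 = -93/4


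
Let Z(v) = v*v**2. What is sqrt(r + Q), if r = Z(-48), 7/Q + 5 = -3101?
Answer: I*sqrt(1066907145454)/3106 ≈ 332.55*I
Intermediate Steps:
Q = -7/3106 (Q = 7/(-5 - 3101) = 7/(-3106) = 7*(-1/3106) = -7/3106 ≈ -0.0022537)
Z(v) = v**3
r = -110592 (r = (-48)**3 = -110592)
sqrt(r + Q) = sqrt(-110592 - 7/3106) = sqrt(-343498759/3106) = I*sqrt(1066907145454)/3106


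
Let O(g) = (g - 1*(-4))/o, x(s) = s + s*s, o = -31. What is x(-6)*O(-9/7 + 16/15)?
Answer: -794/217 ≈ -3.6590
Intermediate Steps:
x(s) = s + s²
O(g) = -4/31 - g/31 (O(g) = (g - 1*(-4))/(-31) = (g + 4)*(-1/31) = (4 + g)*(-1/31) = -4/31 - g/31)
x(-6)*O(-9/7 + 16/15) = (-6*(1 - 6))*(-4/31 - (-9/7 + 16/15)/31) = (-6*(-5))*(-4/31 - (-9*⅐ + 16*(1/15))/31) = 30*(-4/31 - (-9/7 + 16/15)/31) = 30*(-4/31 - 1/31*(-23/105)) = 30*(-4/31 + 23/3255) = 30*(-397/3255) = -794/217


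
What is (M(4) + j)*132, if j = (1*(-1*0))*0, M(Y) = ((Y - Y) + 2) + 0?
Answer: 264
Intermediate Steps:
M(Y) = 2 (M(Y) = (0 + 2) + 0 = 2 + 0 = 2)
j = 0 (j = (1*0)*0 = 0*0 = 0)
(M(4) + j)*132 = (2 + 0)*132 = 2*132 = 264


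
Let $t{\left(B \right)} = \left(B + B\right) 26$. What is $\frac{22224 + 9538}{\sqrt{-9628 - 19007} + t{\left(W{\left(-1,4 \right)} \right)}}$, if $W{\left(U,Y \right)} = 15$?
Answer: $\frac{1651624}{42469} - \frac{31762 i \sqrt{28635}}{637035} \approx 38.89 - 8.4371 i$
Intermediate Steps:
$t{\left(B \right)} = 52 B$ ($t{\left(B \right)} = 2 B 26 = 52 B$)
$\frac{22224 + 9538}{\sqrt{-9628 - 19007} + t{\left(W{\left(-1,4 \right)} \right)}} = \frac{22224 + 9538}{\sqrt{-9628 - 19007} + 52 \cdot 15} = \frac{31762}{\sqrt{-28635} + 780} = \frac{31762}{i \sqrt{28635} + 780} = \frac{31762}{780 + i \sqrt{28635}}$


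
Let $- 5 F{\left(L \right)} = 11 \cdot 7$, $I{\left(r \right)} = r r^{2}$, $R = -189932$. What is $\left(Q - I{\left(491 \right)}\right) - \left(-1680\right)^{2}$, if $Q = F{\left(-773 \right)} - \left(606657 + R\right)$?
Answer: $- \frac{608049557}{5} \approx -1.2161 \cdot 10^{8}$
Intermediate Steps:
$I{\left(r \right)} = r^{3}$
$F{\left(L \right)} = - \frac{77}{5}$ ($F{\left(L \right)} = - \frac{11 \cdot 7}{5} = \left(- \frac{1}{5}\right) 77 = - \frac{77}{5}$)
$Q = - \frac{2083702}{5}$ ($Q = - \frac{77}{5} - \left(606657 - 189932\right) = - \frac{77}{5} - 416725 = - \frac{2083702}{5} \approx -4.1674 \cdot 10^{5}$)
$\left(Q - I{\left(491 \right)}\right) - \left(-1680\right)^{2} = \left(- \frac{2083702}{5} - 491^{3}\right) - \left(-1680\right)^{2} = \left(- \frac{2083702}{5} - 118370771\right) - 2822400 = - \frac{593937557}{5} - 2822400 = - \frac{608049557}{5}$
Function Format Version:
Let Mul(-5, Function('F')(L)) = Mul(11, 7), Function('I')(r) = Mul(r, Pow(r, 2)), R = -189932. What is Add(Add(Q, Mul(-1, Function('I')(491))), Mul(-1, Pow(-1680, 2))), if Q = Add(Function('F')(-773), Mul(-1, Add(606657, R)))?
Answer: Rational(-608049557, 5) ≈ -1.2161e+8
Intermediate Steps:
Function('I')(r) = Pow(r, 3)
Function('F')(L) = Rational(-77, 5) (Function('F')(L) = Mul(Rational(-1, 5), Mul(11, 7)) = Mul(Rational(-1, 5), 77) = Rational(-77, 5))
Q = Rational(-2083702, 5) (Q = Add(Rational(-77, 5), Mul(-1, Add(606657, -189932))) = Add(Rational(-77, 5), Mul(-1, 416725)) = Add(Rational(-77, 5), -416725) = Rational(-2083702, 5) ≈ -4.1674e+5)
Add(Add(Q, Mul(-1, Function('I')(491))), Mul(-1, Pow(-1680, 2))) = Add(Add(Rational(-2083702, 5), Mul(-1, Pow(491, 3))), Mul(-1, Pow(-1680, 2))) = Add(Add(Rational(-2083702, 5), Mul(-1, 118370771)), Mul(-1, 2822400)) = Add(Add(Rational(-2083702, 5), -118370771), -2822400) = Add(Rational(-593937557, 5), -2822400) = Rational(-608049557, 5)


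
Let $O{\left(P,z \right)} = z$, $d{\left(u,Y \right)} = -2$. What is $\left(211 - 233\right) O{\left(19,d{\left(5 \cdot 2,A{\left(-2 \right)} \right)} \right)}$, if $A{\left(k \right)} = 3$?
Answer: $44$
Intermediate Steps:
$\left(211 - 233\right) O{\left(19,d{\left(5 \cdot 2,A{\left(-2 \right)} \right)} \right)} = \left(211 - 233\right) \left(-2\right) = \left(-22\right) \left(-2\right) = 44$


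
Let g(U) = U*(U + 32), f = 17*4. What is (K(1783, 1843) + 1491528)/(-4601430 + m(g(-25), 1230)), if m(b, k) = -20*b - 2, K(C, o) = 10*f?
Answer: -373052/1149483 ≈ -0.32454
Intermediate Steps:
f = 68
g(U) = U*(32 + U)
K(C, o) = 680 (K(C, o) = 10*68 = 680)
m(b, k) = -2 - 20*b
(K(1783, 1843) + 1491528)/(-4601430 + m(g(-25), 1230)) = (680 + 1491528)/(-4601430 + (-2 - (-500)*(32 - 25))) = 1492208/(-4601430 + (-2 - (-500)*7)) = 1492208/(-4601430 + (-2 - 20*(-175))) = 1492208/(-4601430 + (-2 + 3500)) = 1492208/(-4601430 + 3498) = 1492208/(-4597932) = 1492208*(-1/4597932) = -373052/1149483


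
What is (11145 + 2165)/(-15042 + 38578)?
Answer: 6655/11768 ≈ 0.56552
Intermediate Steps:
(11145 + 2165)/(-15042 + 38578) = 13310/23536 = 13310*(1/23536) = 6655/11768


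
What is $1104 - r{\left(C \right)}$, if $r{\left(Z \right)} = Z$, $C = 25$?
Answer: $1079$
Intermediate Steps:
$1104 - r{\left(C \right)} = 1104 - 25 = 1079$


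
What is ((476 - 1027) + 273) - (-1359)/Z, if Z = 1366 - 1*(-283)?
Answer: -457063/1649 ≈ -277.18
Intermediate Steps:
Z = 1649 (Z = 1366 + 283 = 1649)
((476 - 1027) + 273) - (-1359)/Z = ((476 - 1027) + 273) - (-1359)/1649 = (-551 + 273) - (-1359)/1649 = -278 - 1*(-1359/1649) = -278 + 1359/1649 = -457063/1649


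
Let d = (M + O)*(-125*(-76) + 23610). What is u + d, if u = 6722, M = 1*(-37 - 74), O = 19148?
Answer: 630321792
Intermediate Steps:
M = -111 (M = 1*(-111) = -111)
d = 630315070 (d = (-111 + 19148)*(-125*(-76) + 23610) = 19037*(9500 + 23610) = 19037*33110 = 630315070)
u + d = 6722 + 630315070 = 630321792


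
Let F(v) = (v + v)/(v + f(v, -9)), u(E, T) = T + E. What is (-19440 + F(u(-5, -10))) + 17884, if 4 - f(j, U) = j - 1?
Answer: -1562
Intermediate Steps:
f(j, U) = 5 - j (f(j, U) = 4 - (j - 1) = 4 - (-1 + j) = 4 + (1 - j) = 5 - j)
u(E, T) = E + T
F(v) = 2*v/5 (F(v) = (v + v)/(v + (5 - v)) = (2*v)/5 = (2*v)*(⅕) = 2*v/5)
(-19440 + F(u(-5, -10))) + 17884 = (-19440 + 2*(-5 - 10)/5) + 17884 = (-19440 + (⅖)*(-15)) + 17884 = (-19440 - 6) + 17884 = -19446 + 17884 = -1562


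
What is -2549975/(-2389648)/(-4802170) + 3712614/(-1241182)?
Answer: -4260409003451379269/1424317899703494112 ≈ -2.9912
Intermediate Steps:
-2549975/(-2389648)/(-4802170) + 3712614/(-1241182) = -2549975*(-1/2389648)*(-1/4802170) + 3712614*(-1/1241182) = (2549975/2389648)*(-1/4802170) - 1856307/620591 = -509995/2295099187232 - 1856307/620591 = -4260409003451379269/1424317899703494112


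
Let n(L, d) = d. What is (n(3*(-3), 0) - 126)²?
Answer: 15876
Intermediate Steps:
(n(3*(-3), 0) - 126)² = (0 - 126)² = (-126)² = 15876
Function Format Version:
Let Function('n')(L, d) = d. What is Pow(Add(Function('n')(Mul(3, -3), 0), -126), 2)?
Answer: 15876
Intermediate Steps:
Pow(Add(Function('n')(Mul(3, -3), 0), -126), 2) = Pow(Add(0, -126), 2) = Pow(-126, 2) = 15876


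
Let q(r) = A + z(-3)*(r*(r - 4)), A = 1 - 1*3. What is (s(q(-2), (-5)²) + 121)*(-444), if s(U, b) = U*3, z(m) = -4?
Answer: 12876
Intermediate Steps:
A = -2 (A = 1 - 3 = -2)
q(r) = -2 - 4*r*(-4 + r) (q(r) = -2 - 4*r*(r - 4) = -2 - 4*r*(-4 + r))
s(U, b) = 3*U
(s(q(-2), (-5)²) + 121)*(-444) = (3*(-2 - 4*(-2)² + 16*(-2)) + 121)*(-444) = (3*(-2 - 4*4 - 32) + 121)*(-444) = (3*(-2 - 16 - 32) + 121)*(-444) = (3*(-50) + 121)*(-444) = (-150 + 121)*(-444) = -29*(-444) = 12876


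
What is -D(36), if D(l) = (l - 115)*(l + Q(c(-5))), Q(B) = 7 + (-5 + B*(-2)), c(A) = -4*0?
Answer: 3002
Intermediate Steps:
c(A) = 0
Q(B) = 2 - 2*B (Q(B) = 7 + (-5 - 2*B) = 2 - 2*B)
D(l) = (-115 + l)*(2 + l) (D(l) = (l - 115)*(l + (2 - 2*0)) = (-115 + l)*(l + (2 + 0)) = (-115 + l)*(l + 2) = (-115 + l)*(2 + l))
-D(36) = -(-230 + 36² - 113*36) = -(-230 + 1296 - 4068) = -1*(-3002) = 3002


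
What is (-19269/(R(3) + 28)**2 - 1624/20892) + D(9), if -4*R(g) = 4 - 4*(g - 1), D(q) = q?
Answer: -61450546/4392543 ≈ -13.990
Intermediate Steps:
R(g) = -2 + g (R(g) = -(4 - 4*(g - 1))/4 = -(4 - 4*(-1 + g))/4 = -(4 + (4 - 4*g))/4 = -(8 - 4*g)/4 = -2 + g)
(-19269/(R(3) + 28)**2 - 1624/20892) + D(9) = (-19269/((-2 + 3) + 28)**2 - 1624/20892) + 9 = (-19269/(1 + 28)**2 - 1624*1/20892) + 9 = (-19269/(29**2) - 406/5223) + 9 = (-19269/841 - 406/5223) + 9 = -100983433/4392543 + 9 = -61450546/4392543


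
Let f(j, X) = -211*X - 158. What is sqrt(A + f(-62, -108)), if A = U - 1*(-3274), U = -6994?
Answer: sqrt(18910) ≈ 137.51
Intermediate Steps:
A = -3720 (A = -6994 - 1*(-3274) = -6994 + 3274 = -3720)
f(j, X) = -158 - 211*X
sqrt(A + f(-62, -108)) = sqrt(-3720 + (-158 - 211*(-108))) = sqrt(-3720 + (-158 + 22788)) = sqrt(-3720 + 22630) = sqrt(18910)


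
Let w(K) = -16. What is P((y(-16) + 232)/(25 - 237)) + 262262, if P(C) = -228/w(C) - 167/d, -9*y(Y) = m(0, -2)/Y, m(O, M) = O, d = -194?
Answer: 101763519/388 ≈ 2.6228e+5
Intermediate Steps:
y(Y) = 0 (y(Y) = -0/Y = -1/9*0 = 0)
P(C) = 5863/388 (P(C) = -228/(-16) - 167/(-194) = -228*(-1/16) - 167*(-1/194) = 57/4 + 167/194 = 5863/388)
P((y(-16) + 232)/(25 - 237)) + 262262 = 5863/388 + 262262 = 101763519/388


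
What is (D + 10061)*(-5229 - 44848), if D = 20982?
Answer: -1554540311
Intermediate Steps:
(D + 10061)*(-5229 - 44848) = (20982 + 10061)*(-5229 - 44848) = 31043*(-50077) = -1554540311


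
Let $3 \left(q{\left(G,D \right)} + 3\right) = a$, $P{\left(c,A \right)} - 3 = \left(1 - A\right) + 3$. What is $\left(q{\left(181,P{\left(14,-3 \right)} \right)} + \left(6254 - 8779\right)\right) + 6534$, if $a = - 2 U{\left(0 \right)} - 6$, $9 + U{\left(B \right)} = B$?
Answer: $4010$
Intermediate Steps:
$U{\left(B \right)} = -9 + B$
$P{\left(c,A \right)} = 7 - A$ ($P{\left(c,A \right)} = 3 + \left(\left(1 - A\right) + 3\right) = 3 - \left(-4 + A\right) = 7 - A$)
$a = 12$ ($a = - 2 \left(-9 + 0\right) - 6 = \left(-2\right) \left(-9\right) - 6 = 18 - 6 = 12$)
$q{\left(G,D \right)} = 1$ ($q{\left(G,D \right)} = -3 + \frac{1}{3} \cdot 12 = -3 + 4 = 1$)
$\left(q{\left(181,P{\left(14,-3 \right)} \right)} + \left(6254 - 8779\right)\right) + 6534 = \left(1 + \left(6254 - 8779\right)\right) + 6534 = \left(1 - 2525\right) + 6534 = -2524 + 6534 = 4010$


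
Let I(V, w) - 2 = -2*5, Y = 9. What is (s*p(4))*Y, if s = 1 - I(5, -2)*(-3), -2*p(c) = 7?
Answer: 1449/2 ≈ 724.50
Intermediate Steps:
I(V, w) = -8 (I(V, w) = 2 - 2*5 = 2 - 10 = -8)
p(c) = -7/2 (p(c) = -1/2*7 = -7/2)
s = -23 (s = 1 - (-8)*(-3) = 1 - 1*24 = 1 - 24 = -23)
(s*p(4))*Y = -23*(-7/2)*9 = (161/2)*9 = 1449/2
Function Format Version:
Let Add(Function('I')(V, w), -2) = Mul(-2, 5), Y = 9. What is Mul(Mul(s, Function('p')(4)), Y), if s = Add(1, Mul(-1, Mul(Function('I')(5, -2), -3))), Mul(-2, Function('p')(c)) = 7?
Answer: Rational(1449, 2) ≈ 724.50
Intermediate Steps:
Function('I')(V, w) = -8 (Function('I')(V, w) = Add(2, Mul(-2, 5)) = Add(2, -10) = -8)
Function('p')(c) = Rational(-7, 2) (Function('p')(c) = Mul(Rational(-1, 2), 7) = Rational(-7, 2))
s = -23 (s = Add(1, Mul(-1, Mul(-8, -3))) = Add(1, Mul(-1, 24)) = Add(1, -24) = -23)
Mul(Mul(s, Function('p')(4)), Y) = Mul(Mul(-23, Rational(-7, 2)), 9) = Mul(Rational(161, 2), 9) = Rational(1449, 2)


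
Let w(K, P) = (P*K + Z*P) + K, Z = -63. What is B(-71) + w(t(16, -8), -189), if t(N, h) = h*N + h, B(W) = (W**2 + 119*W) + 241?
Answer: 34308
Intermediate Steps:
B(W) = 241 + W**2 + 119*W
t(N, h) = h + N*h (t(N, h) = N*h + h = h + N*h)
w(K, P) = K - 63*P + K*P (w(K, P) = (P*K - 63*P) + K = (K*P - 63*P) + K = (-63*P + K*P) + K = K - 63*P + K*P)
B(-71) + w(t(16, -8), -189) = (241 + (-71)**2 + 119*(-71)) + (-8*(1 + 16) - 63*(-189) - 8*(1 + 16)*(-189)) = (241 + 5041 - 8449) + (-8*17 + 11907 - 8*17*(-189)) = -3167 + (-136 + 11907 - 136*(-189)) = -3167 + (-136 + 11907 + 25704) = -3167 + 37475 = 34308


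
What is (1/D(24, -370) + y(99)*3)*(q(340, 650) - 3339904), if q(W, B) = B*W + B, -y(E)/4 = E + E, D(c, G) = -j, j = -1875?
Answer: 4630606150582/625 ≈ 7.4090e+9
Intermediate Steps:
D(c, G) = 1875 (D(c, G) = -1*(-1875) = 1875)
y(E) = -8*E (y(E) = -4*(E + E) = -8*E)
q(W, B) = B + B*W
(1/D(24, -370) + y(99)*3)*(q(340, 650) - 3339904) = (1/1875 - 8*99*3)*(650*(1 + 340) - 3339904) = (1/1875 - 792*3)*(650*341 - 3339904) = (1/1875 - 2376)*(221650 - 3339904) = -4454999/1875*(-3118254) = 4630606150582/625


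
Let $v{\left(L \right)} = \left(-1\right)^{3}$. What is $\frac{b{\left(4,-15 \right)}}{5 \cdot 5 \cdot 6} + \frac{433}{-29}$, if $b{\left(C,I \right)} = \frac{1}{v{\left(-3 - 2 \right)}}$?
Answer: $- \frac{64979}{4350} \approx -14.938$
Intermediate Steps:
$v{\left(L \right)} = -1$
$b{\left(C,I \right)} = -1$ ($b{\left(C,I \right)} = \frac{1}{-1} = -1$)
$\frac{b{\left(4,-15 \right)}}{5 \cdot 5 \cdot 6} + \frac{433}{-29} = - \frac{1}{5 \cdot 5 \cdot 6} + \frac{433}{-29} = - \frac{1}{25 \cdot 6} + 433 \left(- \frac{1}{29}\right) = - \frac{1}{150} - \frac{433}{29} = - \frac{64979}{4350}$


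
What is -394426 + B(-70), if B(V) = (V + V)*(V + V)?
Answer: -374826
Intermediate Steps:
B(V) = 4*V² (B(V) = (2*V)*(2*V) = 4*V²)
-394426 + B(-70) = -394426 + 4*(-70)² = -394426 + 4*4900 = -394426 + 19600 = -374826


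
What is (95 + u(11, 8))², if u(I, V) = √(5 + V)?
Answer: (95 + √13)² ≈ 9723.1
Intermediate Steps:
(95 + u(11, 8))² = (95 + √(5 + 8))² = (95 + √13)²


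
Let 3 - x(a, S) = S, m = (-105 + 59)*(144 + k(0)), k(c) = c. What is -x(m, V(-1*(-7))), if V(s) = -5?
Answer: -8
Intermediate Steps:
m = -6624 (m = (-105 + 59)*(144 + 0) = -46*144 = -6624)
x(a, S) = 3 - S
-x(m, V(-1*(-7))) = -(3 - 1*(-5)) = -(3 + 5) = -1*8 = -8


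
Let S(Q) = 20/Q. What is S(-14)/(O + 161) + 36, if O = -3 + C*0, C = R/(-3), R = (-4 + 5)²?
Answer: 19903/553 ≈ 35.991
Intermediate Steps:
R = 1 (R = 1² = 1)
C = -⅓ (C = 1/(-3) = 1*(-⅓) = -⅓ ≈ -0.33333)
O = -3 (O = -3 - ⅓*0 = -3 + 0 = -3)
S(-14)/(O + 161) + 36 = (20/(-14))/(-3 + 161) + 36 = (20*(-1/14))/158 + 36 = -10/7*1/158 + 36 = -5/553 + 36 = 19903/553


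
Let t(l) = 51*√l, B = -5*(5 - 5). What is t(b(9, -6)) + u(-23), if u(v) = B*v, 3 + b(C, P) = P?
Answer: 153*I ≈ 153.0*I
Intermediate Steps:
b(C, P) = -3 + P
B = 0 (B = -5*0 = 0)
u(v) = 0 (u(v) = 0*v = 0)
t(b(9, -6)) + u(-23) = 51*√(-3 - 6) + 0 = 51*√(-9) + 0 = 51*(3*I) + 0 = 153*I + 0 = 153*I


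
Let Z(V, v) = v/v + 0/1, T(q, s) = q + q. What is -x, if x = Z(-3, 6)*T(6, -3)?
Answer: -12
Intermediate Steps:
T(q, s) = 2*q
Z(V, v) = 1 (Z(V, v) = 1 + 0*1 = 1 + 0 = 1)
x = 12 (x = 1*(2*6) = 1*12 = 12)
-x = -1*12 = -12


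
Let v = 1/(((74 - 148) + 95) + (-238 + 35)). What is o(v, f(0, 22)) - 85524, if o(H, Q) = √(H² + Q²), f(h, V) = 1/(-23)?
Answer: -85524 + √33653/4186 ≈ -85524.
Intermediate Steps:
f(h, V) = -1/23
v = -1/182 (v = 1/((-74 + 95) - 203) = 1/(21 - 203) = 1/(-182) = -1/182 ≈ -0.0054945)
o(v, f(0, 22)) - 85524 = √((-1/182)² + (-1/23)²) - 85524 = √(1/33124 + 1/529) - 85524 = √(33653/17522596) - 85524 = √33653/4186 - 85524 = -85524 + √33653/4186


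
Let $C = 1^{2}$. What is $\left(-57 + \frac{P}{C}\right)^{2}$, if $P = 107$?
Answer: $2500$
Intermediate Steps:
$C = 1$
$\left(-57 + \frac{P}{C}\right)^{2} = \left(-57 + \frac{107}{1}\right)^{2} = \left(-57 + 107 \cdot 1\right)^{2} = \left(-57 + 107\right)^{2} = 50^{2} = 2500$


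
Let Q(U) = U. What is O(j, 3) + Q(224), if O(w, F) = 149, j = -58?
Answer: 373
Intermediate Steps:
O(j, 3) + Q(224) = 149 + 224 = 373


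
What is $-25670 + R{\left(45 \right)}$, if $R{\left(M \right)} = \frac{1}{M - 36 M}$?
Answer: $- \frac{40430251}{1575} \approx -25670.0$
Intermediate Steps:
$R{\left(M \right)} = - \frac{1}{35 M}$ ($R{\left(M \right)} = \frac{1}{\left(-35\right) M} = - \frac{1}{35 M}$)
$-25670 + R{\left(45 \right)} = -25670 - \frac{1}{35 \cdot 45} = -25670 - \frac{1}{1575} = - \frac{40430251}{1575}$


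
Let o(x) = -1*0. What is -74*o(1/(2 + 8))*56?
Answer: 0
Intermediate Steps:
o(x) = 0
-74*o(1/(2 + 8))*56 = -74*0*56 = 0*56 = 0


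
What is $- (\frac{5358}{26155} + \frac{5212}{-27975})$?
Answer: $- \frac{2714038}{146337225} \approx -0.018546$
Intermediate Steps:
$- (\frac{5358}{26155} + \frac{5212}{-27975}) = - (5358 \cdot \frac{1}{26155} + 5212 \left(- \frac{1}{27975}\right)) = - (\frac{5358}{26155} - \frac{5212}{27975}) = \left(-1\right) \frac{2714038}{146337225} = - \frac{2714038}{146337225}$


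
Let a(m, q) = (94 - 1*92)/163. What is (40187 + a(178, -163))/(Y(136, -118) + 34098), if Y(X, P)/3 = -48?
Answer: 6550483/5534502 ≈ 1.1836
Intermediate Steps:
Y(X, P) = -144 (Y(X, P) = 3*(-48) = -144)
a(m, q) = 2/163 (a(m, q) = (94 - 92)*(1/163) = 2*(1/163) = 2/163)
(40187 + a(178, -163))/(Y(136, -118) + 34098) = (40187 + 2/163)/(-144 + 34098) = (6550483/163)/33954 = (6550483/163)*(1/33954) = 6550483/5534502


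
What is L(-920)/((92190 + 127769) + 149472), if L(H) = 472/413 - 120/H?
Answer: 205/59478391 ≈ 3.4466e-6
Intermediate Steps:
L(H) = 8/7 - 120/H (L(H) = 472*(1/413) - 120/H = 8/7 - 120/H)
L(-920)/((92190 + 127769) + 149472) = (8/7 - 120/(-920))/((92190 + 127769) + 149472) = (8/7 - 120*(-1/920))/(219959 + 149472) = (8/7 + 3/23)/369431 = (205/161)*(1/369431) = 205/59478391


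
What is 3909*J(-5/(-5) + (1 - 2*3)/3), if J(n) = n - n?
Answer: 0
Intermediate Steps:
J(n) = 0
3909*J(-5/(-5) + (1 - 2*3)/3) = 3909*0 = 0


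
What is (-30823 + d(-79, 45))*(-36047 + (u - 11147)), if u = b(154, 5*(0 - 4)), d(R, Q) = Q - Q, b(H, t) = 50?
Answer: 1453119512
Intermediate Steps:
d(R, Q) = 0
u = 50
(-30823 + d(-79, 45))*(-36047 + (u - 11147)) = (-30823 + 0)*(-36047 + (50 - 11147)) = -30823*(-36047 - 11097) = -30823*(-47144) = 1453119512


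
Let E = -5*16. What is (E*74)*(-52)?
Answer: 307840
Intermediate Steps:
E = -80
(E*74)*(-52) = -80*74*(-52) = -5920*(-52) = 307840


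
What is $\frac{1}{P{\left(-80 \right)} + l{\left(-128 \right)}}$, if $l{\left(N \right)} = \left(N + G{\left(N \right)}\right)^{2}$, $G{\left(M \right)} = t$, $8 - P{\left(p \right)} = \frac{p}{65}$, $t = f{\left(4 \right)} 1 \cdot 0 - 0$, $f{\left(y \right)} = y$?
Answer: $\frac{13}{213112} \approx 6.1001 \cdot 10^{-5}$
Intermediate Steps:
$t = 0$ ($t = 4 \cdot 1 \cdot 0 - 0 = 4 \cdot 0 + \left(-2 + 2\right) = 0 + 0 = 0$)
$P{\left(p \right)} = 8 - \frac{p}{65}$
$G{\left(M \right)} = 0$
$l{\left(N \right)} = N^{2}$ ($l{\left(N \right)} = \left(N + 0\right)^{2} = N^{2}$)
$\frac{1}{P{\left(-80 \right)} + l{\left(-128 \right)}} = \frac{1}{\left(8 - - \frac{16}{13}\right) + \left(-128\right)^{2}} = \frac{1}{\left(8 + \frac{16}{13}\right) + 16384} = \frac{1}{\frac{120}{13} + 16384} = \frac{1}{\frac{213112}{13}} = \frac{13}{213112}$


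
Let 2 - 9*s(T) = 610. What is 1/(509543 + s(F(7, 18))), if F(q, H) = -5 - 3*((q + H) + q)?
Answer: 9/4585279 ≈ 1.9628e-6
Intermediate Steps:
F(q, H) = -5 - 6*q - 3*H (F(q, H) = -5 - 3*((H + q) + q) = -5 - 3*(H + 2*q) = -5 + (-6*q - 3*H) = -5 - 6*q - 3*H)
s(T) = -608/9 (s(T) = 2/9 - ⅑*610 = 2/9 - 610/9 = -608/9)
1/(509543 + s(F(7, 18))) = 1/(509543 - 608/9) = 1/(4585279/9) = 9/4585279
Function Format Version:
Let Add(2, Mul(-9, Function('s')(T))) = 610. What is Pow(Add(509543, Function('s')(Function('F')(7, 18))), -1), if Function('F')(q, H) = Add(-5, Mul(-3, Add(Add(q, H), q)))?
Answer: Rational(9, 4585279) ≈ 1.9628e-6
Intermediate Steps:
Function('F')(q, H) = Add(-5, Mul(-6, q), Mul(-3, H)) (Function('F')(q, H) = Add(-5, Mul(-3, Add(Add(H, q), q))) = Add(-5, Mul(-3, Add(H, Mul(2, q)))) = Add(-5, Add(Mul(-6, q), Mul(-3, H))) = Add(-5, Mul(-6, q), Mul(-3, H)))
Function('s')(T) = Rational(-608, 9) (Function('s')(T) = Add(Rational(2, 9), Mul(Rational(-1, 9), 610)) = Add(Rational(2, 9), Rational(-610, 9)) = Rational(-608, 9))
Pow(Add(509543, Function('s')(Function('F')(7, 18))), -1) = Pow(Add(509543, Rational(-608, 9)), -1) = Pow(Rational(4585279, 9), -1) = Rational(9, 4585279)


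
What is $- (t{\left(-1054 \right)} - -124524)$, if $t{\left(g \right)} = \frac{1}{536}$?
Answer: $- \frac{66744865}{536} \approx -1.2452 \cdot 10^{5}$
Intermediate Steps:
$t{\left(g \right)} = \frac{1}{536}$
$- (t{\left(-1054 \right)} - -124524) = - (\frac{1}{536} - -124524) = - (\frac{1}{536} + 124524) = \left(-1\right) \frac{66744865}{536} = - \frac{66744865}{536}$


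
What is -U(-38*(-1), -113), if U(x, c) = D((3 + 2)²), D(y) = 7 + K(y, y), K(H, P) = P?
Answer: -32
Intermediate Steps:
D(y) = 7 + y
U(x, c) = 32 (U(x, c) = 7 + (3 + 2)² = 7 + 5² = 7 + 25 = 32)
-U(-38*(-1), -113) = -1*32 = -32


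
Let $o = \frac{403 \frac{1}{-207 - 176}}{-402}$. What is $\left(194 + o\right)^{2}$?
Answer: $\frac{892205370217249}{23705529156} \approx 37637.0$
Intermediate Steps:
$o = \frac{403}{153966}$ ($o = \frac{403}{-383} \left(- \frac{1}{402}\right) = 403 \left(- \frac{1}{383}\right) \left(- \frac{1}{402}\right) = \left(- \frac{403}{383}\right) \left(- \frac{1}{402}\right) = \frac{403}{153966} \approx 0.0026175$)
$\left(194 + o\right)^{2} = \left(194 + \frac{403}{153966}\right)^{2} = \left(\frac{29869807}{153966}\right)^{2} = \frac{892205370217249}{23705529156}$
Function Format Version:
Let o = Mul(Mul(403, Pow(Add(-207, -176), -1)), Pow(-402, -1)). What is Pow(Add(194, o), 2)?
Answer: Rational(892205370217249, 23705529156) ≈ 37637.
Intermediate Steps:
o = Rational(403, 153966) (o = Mul(Mul(403, Pow(-383, -1)), Rational(-1, 402)) = Mul(Mul(403, Rational(-1, 383)), Rational(-1, 402)) = Mul(Rational(-403, 383), Rational(-1, 402)) = Rational(403, 153966) ≈ 0.0026175)
Pow(Add(194, o), 2) = Pow(Add(194, Rational(403, 153966)), 2) = Pow(Rational(29869807, 153966), 2) = Rational(892205370217249, 23705529156)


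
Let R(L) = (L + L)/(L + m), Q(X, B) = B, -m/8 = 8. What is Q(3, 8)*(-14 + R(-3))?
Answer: -7456/67 ≈ -111.28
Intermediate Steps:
m = -64 (m = -8*8 = -64)
R(L) = 2*L/(-64 + L) (R(L) = (L + L)/(L - 64) = (2*L)/(-64 + L) = 2*L/(-64 + L))
Q(3, 8)*(-14 + R(-3)) = 8*(-14 + 2*(-3)/(-64 - 3)) = 8*(-14 + 2*(-3)/(-67)) = 8*(-14 + 2*(-3)*(-1/67)) = 8*(-14 + 6/67) = 8*(-932/67) = -7456/67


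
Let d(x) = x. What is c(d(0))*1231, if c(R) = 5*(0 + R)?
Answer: 0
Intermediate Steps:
c(R) = 5*R
c(d(0))*1231 = (5*0)*1231 = 0*1231 = 0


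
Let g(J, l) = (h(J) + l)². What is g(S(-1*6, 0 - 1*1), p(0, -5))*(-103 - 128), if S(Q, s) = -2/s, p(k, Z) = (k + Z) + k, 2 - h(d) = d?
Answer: -5775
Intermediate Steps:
h(d) = 2 - d
p(k, Z) = Z + 2*k (p(k, Z) = (Z + k) + k = Z + 2*k)
g(J, l) = (2 + l - J)² (g(J, l) = ((2 - J) + l)² = (2 + l - J)²)
g(S(-1*6, 0 - 1*1), p(0, -5))*(-103 - 128) = (2 + (-5 + 2*0) - (-2)/(0 - 1*1))²*(-103 - 128) = (2 + (-5 + 0) - (-2)/(0 - 1))²*(-231) = (2 - 5 - (-2)/(-1))²*(-231) = (2 - 5 - (-2)*(-1))²*(-231) = (2 - 5 - 1*2)²*(-231) = (2 - 5 - 2)²*(-231) = (-5)²*(-231) = 25*(-231) = -5775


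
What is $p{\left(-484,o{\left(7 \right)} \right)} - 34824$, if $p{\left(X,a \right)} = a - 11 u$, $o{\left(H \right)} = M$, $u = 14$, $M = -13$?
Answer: $-34991$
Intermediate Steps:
$o{\left(H \right)} = -13$
$p{\left(X,a \right)} = -154 + a$ ($p{\left(X,a \right)} = a - 154 = -154 + a$)
$p{\left(-484,o{\left(7 \right)} \right)} - 34824 = \left(-154 - 13\right) - 34824 = -167 - 34824 = -34991$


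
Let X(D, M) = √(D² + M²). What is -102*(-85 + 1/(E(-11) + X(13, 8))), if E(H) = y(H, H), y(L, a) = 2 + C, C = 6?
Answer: 1466046/169 - 102*√233/169 ≈ 8665.6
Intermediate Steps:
y(L, a) = 8 (y(L, a) = 2 + 6 = 8)
E(H) = 8
-102*(-85 + 1/(E(-11) + X(13, 8))) = -102*(-85 + 1/(8 + √(13² + 8²))) = -102*(-85 + 1/(8 + √(169 + 64))) = -102*(-85 + 1/(8 + √233)) = 8670 - 102/(8 + √233)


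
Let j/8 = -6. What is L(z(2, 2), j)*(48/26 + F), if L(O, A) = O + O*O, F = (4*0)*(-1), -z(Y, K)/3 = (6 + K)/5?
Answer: 10944/325 ≈ 33.674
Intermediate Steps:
j = -48 (j = 8*(-6) = -48)
z(Y, K) = -18/5 - 3*K/5 (z(Y, K) = -3*(6 + K)/5 = -3*(6/5 + K/5) = -18/5 - 3*K/5)
F = 0 (F = 0*(-1) = 0)
L(O, A) = O + O²
L(z(2, 2), j)*(48/26 + F) = ((-18/5 - ⅗*2)*(1 + (-18/5 - ⅗*2)))*(48/26 + 0) = ((-18/5 - 6/5)*(1 + (-18/5 - 6/5)))*(48*(1/26) + 0) = (-24*(1 - 24/5)/5)*(24/13 + 0) = -24/5*(-19/5)*(24/13) = (456/25)*(24/13) = 10944/325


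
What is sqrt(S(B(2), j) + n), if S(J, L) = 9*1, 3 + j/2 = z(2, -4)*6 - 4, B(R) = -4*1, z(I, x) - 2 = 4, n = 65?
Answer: sqrt(74) ≈ 8.6023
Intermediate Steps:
z(I, x) = 6 (z(I, x) = 2 + 4 = 6)
B(R) = -4
j = 58 (j = -6 + 2*(6*6 - 4) = -6 + 2*(36 - 4) = -6 + 2*32 = -6 + 64 = 58)
S(J, L) = 9
sqrt(S(B(2), j) + n) = sqrt(9 + 65) = sqrt(74)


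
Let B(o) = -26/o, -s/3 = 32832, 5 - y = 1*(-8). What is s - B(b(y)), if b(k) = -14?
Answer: -689485/7 ≈ -98498.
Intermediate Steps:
y = 13 (y = 5 - (-8) = 5 - 1*(-8) = 5 + 8 = 13)
s = -98496 (s = -3*32832 = -98496)
s - B(b(y)) = -98496 - (-26)/(-14) = -98496 - (-26)*(-1)/14 = -98496 - 1*13/7 = -98496 - 13/7 = -689485/7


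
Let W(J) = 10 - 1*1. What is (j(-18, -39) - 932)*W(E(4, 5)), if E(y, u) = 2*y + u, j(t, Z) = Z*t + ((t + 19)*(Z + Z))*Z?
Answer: 25308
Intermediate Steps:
j(t, Z) = Z*t + 2*Z²*(19 + t) (j(t, Z) = Z*t + ((19 + t)*(2*Z))*Z = Z*t + (2*Z*(19 + t))*Z = Z*t + 2*Z²*(19 + t))
E(y, u) = u + 2*y
W(J) = 9 (W(J) = 10 - 1 = 9)
(j(-18, -39) - 932)*W(E(4, 5)) = (-39*(-18 + 38*(-39) + 2*(-39)*(-18)) - 932)*9 = (-39*(-18 - 1482 + 1404) - 932)*9 = (-39*(-96) - 932)*9 = (3744 - 932)*9 = 2812*9 = 25308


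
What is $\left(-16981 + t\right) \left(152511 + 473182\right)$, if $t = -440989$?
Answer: $-286548623210$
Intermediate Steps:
$\left(-16981 + t\right) \left(152511 + 473182\right) = \left(-16981 - 440989\right) \left(152511 + 473182\right) = \left(-457970\right) 625693 = -286548623210$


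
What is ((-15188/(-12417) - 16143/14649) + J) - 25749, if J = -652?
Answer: -1600743655484/60632211 ≈ -26401.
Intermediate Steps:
((-15188/(-12417) - 16143/14649) + J) - 25749 = ((-15188/(-12417) - 16143/14649) - 652) - 25749 = ((-15188*(-1/12417) - 16143*1/14649) - 652) - 25749 = ((15188/12417 - 5381/4883) - 652) - 25749 = (7347127/60632211 - 652) - 25749 = -39524854445/60632211 - 25749 = -1600743655484/60632211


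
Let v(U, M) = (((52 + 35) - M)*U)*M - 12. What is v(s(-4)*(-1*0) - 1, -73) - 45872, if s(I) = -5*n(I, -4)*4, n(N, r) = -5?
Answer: -34204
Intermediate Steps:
s(I) = 100 (s(I) = -5*(-5)*4 = 25*4 = 100)
v(U, M) = -12 + M*U*(87 - M) (v(U, M) = ((87 - M)*U)*M - 12 = (U*(87 - M))*M - 12 = M*U*(87 - M) - 12 = -12 + M*U*(87 - M))
v(s(-4)*(-1*0) - 1, -73) - 45872 = (-12 - 1*(100*(-1*0) - 1)*(-73)² + 87*(-73)*(100*(-1*0) - 1)) - 45872 = (-12 - 1*(100*0 - 1)*5329 + 87*(-73)*(100*0 - 1)) - 45872 = (-12 - 1*(0 - 1)*5329 + 87*(-73)*(0 - 1)) - 45872 = (-12 - 1*(-1)*5329 + 87*(-73)*(-1)) - 45872 = (-12 + 5329 + 6351) - 45872 = 11668 - 45872 = -34204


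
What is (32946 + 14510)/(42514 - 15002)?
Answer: 5932/3439 ≈ 1.7249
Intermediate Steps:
(32946 + 14510)/(42514 - 15002) = 47456/27512 = 47456*(1/27512) = 5932/3439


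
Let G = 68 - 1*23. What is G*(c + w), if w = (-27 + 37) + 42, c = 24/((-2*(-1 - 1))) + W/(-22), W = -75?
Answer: 60795/22 ≈ 2763.4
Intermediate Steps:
G = 45 (G = 68 - 23 = 45)
c = 207/22 (c = 24/((-2*(-1 - 1))) - 75/(-22) = 24/((-2*(-2))) - 75*(-1/22) = 24/4 + 75/22 = 24*(¼) + 75/22 = 6 + 75/22 = 207/22 ≈ 9.4091)
w = 52 (w = 10 + 42 = 52)
G*(c + w) = 45*(207/22 + 52) = 45*(1351/22) = 60795/22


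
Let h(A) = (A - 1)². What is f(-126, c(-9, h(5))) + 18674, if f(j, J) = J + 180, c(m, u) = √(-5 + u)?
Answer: 18854 + √11 ≈ 18857.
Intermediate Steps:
h(A) = (-1 + A)²
f(j, J) = 180 + J
f(-126, c(-9, h(5))) + 18674 = (180 + √(-5 + (-1 + 5)²)) + 18674 = (180 + √(-5 + 4²)) + 18674 = (180 + √(-5 + 16)) + 18674 = (180 + √11) + 18674 = 18854 + √11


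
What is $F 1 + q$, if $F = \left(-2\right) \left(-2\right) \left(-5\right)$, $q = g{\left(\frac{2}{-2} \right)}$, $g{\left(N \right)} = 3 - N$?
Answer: $-16$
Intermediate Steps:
$q = 4$ ($q = 3 - \frac{2}{-2} = 3 - 2 \left(- \frac{1}{2}\right) = 3 - -1 = 3 + 1 = 4$)
$F = -20$ ($F = 4 \left(-5\right) = -20$)
$F 1 + q = \left(-20\right) 1 + 4 = -20 + 4 = -16$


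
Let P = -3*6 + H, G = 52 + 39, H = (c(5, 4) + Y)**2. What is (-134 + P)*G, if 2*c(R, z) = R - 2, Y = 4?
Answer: -44317/4 ≈ -11079.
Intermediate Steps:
c(R, z) = -1 + R/2 (c(R, z) = (R - 2)/2 = (-2 + R)/2 = -1 + R/2)
H = 121/4 (H = ((-1 + (1/2)*5) + 4)**2 = ((-1 + 5/2) + 4)**2 = (3/2 + 4)**2 = (11/2)**2 = 121/4 ≈ 30.250)
G = 91
P = 49/4 (P = -3*6 + 121/4 = -18 + 121/4 = 49/4 ≈ 12.250)
(-134 + P)*G = (-134 + 49/4)*91 = -487/4*91 = -44317/4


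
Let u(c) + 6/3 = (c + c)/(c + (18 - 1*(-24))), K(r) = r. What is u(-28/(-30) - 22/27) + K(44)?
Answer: 119422/2843 ≈ 42.006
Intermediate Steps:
u(c) = -2 + 2*c/(42 + c) (u(c) = -2 + (c + c)/(c + (18 - 1*(-24))) = -2 + (2*c)/(c + (18 + 24)) = -2 + (2*c)/(c + 42) = -2 + (2*c)/(42 + c) = -2 + 2*c/(42 + c))
u(-28/(-30) - 22/27) + K(44) = -84/(42 + (-28/(-30) - 22/27)) + 44 = -84/(42 + (-28*(-1/30) - 22*1/27)) + 44 = -84/(42 + (14/15 - 22/27)) + 44 = -84/(42 + 16/135) + 44 = -84/5686/135 + 44 = -84*135/5686 + 44 = -5670/2843 + 44 = 119422/2843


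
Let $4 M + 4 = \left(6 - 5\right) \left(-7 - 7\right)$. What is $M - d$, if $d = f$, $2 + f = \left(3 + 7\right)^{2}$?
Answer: $- \frac{205}{2} \approx -102.5$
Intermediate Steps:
$f = 98$ ($f = -2 + \left(3 + 7\right)^{2} = -2 + 10^{2} = -2 + 100 = 98$)
$M = - \frac{9}{2}$ ($M = -1 + \frac{\left(6 - 5\right) \left(-7 - 7\right)}{4} = -1 + \frac{1 \left(-14\right)}{4} = -1 + \frac{1}{4} \left(-14\right) = -1 - \frac{7}{2} = - \frac{9}{2} \approx -4.5$)
$d = 98$
$M - d = - \frac{9}{2} - 98 = - \frac{205}{2}$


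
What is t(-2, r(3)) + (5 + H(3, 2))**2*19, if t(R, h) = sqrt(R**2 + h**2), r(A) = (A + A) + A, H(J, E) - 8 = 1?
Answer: 3724 + sqrt(85) ≈ 3733.2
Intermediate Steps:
H(J, E) = 9 (H(J, E) = 8 + 1 = 9)
r(A) = 3*A (r(A) = 2*A + A = 3*A)
t(-2, r(3)) + (5 + H(3, 2))**2*19 = sqrt((-2)**2 + (3*3)**2) + (5 + 9)**2*19 = sqrt(4 + 9**2) + 14**2*19 = sqrt(4 + 81) + 196*19 = sqrt(85) + 3724 = 3724 + sqrt(85)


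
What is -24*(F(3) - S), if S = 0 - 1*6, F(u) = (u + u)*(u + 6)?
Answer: -1440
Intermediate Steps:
F(u) = 2*u*(6 + u) (F(u) = (2*u)*(6 + u) = 2*u*(6 + u))
S = -6 (S = 0 - 6 = -6)
-24*(F(3) - S) = -24*(2*3*(6 + 3) - 1*(-6)) = -24*(2*3*9 + 6) = -24*(54 + 6) = -24*60 = -1440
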